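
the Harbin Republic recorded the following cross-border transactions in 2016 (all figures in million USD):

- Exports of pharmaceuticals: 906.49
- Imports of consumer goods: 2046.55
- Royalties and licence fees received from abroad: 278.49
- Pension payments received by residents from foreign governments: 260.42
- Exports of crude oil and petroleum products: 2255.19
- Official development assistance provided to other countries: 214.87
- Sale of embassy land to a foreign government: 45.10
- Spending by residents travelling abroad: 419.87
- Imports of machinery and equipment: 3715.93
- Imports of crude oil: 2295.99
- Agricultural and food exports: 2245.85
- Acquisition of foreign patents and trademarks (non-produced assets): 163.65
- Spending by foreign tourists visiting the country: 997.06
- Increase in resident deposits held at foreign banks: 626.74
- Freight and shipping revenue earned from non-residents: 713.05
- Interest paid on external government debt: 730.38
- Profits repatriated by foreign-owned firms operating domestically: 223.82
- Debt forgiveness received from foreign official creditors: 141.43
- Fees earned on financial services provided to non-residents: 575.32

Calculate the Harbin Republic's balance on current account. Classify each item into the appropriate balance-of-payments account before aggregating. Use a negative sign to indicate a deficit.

-1415.54

Goods: 2255.19 + 2245.85 - 2046.55 - 2295.99 - 3715.93 + 906.49 = -2650.94
Services: 997.06 - 419.87 + 575.32 + 278.49 + 713.05 = 2144.05
Primary income: -223.82 - 730.38 = -954.20
Secondary income: -214.87 + 260.42 = 45.55
Current account = (-2650.94) + 2144.05 + (-954.20) + 45.55 = -1415.54
(Excluded from the current account — capital account: sale of embassy land to a foreign government 45.10, acquisition of foreign patents and trademarks (non-produced assets) 163.65, debt forgiveness received from foreign official creditors 141.43; financial account: increase in resident deposits held at foreign banks 626.74.)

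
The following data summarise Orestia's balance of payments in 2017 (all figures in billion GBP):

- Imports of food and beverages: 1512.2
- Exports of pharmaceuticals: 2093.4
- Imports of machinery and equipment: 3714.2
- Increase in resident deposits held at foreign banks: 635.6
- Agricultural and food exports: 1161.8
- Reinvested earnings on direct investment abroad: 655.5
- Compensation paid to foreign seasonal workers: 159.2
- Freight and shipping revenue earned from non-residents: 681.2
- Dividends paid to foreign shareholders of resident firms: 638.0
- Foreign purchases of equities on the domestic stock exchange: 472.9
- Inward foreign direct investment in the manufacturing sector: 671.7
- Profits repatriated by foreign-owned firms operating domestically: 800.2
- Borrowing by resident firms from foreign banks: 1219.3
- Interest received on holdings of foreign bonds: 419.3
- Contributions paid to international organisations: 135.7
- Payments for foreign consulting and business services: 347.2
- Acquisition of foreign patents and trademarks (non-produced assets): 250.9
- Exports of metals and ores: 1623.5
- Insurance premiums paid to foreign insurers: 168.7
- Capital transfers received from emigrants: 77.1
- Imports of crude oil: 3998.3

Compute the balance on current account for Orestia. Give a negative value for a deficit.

-4839.0

Goods: -1512.2 - 3998.3 + 2093.4 - 3714.2 + 1623.5 + 1161.8 = -4346.0
Services: 681.2 - 168.7 - 347.2 = 165.3
Primary income: 655.5 + 419.3 - 638.0 - 159.2 - 800.2 = -522.6
Secondary income: -135.7
Current account = (-4346.0) + 165.3 + (-522.6) + (-135.7) = -4839.0
(Excluded from the current account — financial account: increase in resident deposits held at foreign banks 635.6, foreign purchases of equities on the domestic stock exchange 472.9, inward foreign direct investment in the manufacturing sector 671.7, borrowing by resident firms from foreign banks 1219.3; capital account: acquisition of foreign patents and trademarks (non-produced assets) 250.9, capital transfers received from emigrants 77.1.)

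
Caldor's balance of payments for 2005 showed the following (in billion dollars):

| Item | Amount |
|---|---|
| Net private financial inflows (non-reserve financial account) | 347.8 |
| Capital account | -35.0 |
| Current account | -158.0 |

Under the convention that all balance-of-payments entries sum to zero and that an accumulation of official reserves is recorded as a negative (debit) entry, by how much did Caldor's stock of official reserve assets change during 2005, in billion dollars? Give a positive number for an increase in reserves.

154.8

Official reserve transactions balance = -((-158.0) + (-35.0) + 347.8) = -154.8
An accumulation of reserves is recorded as a debit (negative entry), so the change in the stock of reserves is the negative of that balance.
Change in official reserves = -(-154.8) = 154.8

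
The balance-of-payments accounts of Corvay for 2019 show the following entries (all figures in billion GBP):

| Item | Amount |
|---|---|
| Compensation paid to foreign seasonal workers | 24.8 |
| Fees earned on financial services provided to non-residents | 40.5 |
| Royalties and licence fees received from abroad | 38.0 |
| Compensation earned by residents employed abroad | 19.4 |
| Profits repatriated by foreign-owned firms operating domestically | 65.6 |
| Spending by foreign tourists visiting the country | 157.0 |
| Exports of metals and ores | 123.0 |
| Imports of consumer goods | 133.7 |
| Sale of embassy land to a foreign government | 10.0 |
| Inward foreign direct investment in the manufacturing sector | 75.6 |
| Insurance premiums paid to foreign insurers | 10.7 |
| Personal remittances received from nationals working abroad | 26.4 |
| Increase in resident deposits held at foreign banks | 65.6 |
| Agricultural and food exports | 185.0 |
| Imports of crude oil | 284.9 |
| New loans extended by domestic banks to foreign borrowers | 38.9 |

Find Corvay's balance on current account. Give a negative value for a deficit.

69.6

Goods: 123.0 - 284.9 + 185.0 - 133.7 = -110.6
Services: 40.5 + 38.0 + 157.0 - 10.7 = 224.8
Primary income: -24.8 + 19.4 - 65.6 = -71.0
Secondary income: 26.4
Current account = (-110.6) + 224.8 + (-71.0) + 26.4 = 69.6
(Excluded from the current account — capital account: sale of embassy land to a foreign government 10.0; financial account: inward foreign direct investment in the manufacturing sector 75.6, increase in resident deposits held at foreign banks 65.6, new loans extended by domestic banks to foreign borrowers 38.9.)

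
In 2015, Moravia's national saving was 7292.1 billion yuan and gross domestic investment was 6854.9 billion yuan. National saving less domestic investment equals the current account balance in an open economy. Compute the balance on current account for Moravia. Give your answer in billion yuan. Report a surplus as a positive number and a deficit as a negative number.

437.2

CA = S - I = 7292.1 - 6854.9 = 437.2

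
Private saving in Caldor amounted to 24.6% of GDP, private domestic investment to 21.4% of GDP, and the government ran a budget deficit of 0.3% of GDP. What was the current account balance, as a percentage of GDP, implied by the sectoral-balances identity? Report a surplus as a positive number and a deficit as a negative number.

2.9

By the sectoral-balances identity, CA = (S_private - I) + (T - G).
Private balance = 24.6 - 21.4 = 3.2
Government balance (T - G) = -0.3
CA = 3.2 + (-0.3) = 2.9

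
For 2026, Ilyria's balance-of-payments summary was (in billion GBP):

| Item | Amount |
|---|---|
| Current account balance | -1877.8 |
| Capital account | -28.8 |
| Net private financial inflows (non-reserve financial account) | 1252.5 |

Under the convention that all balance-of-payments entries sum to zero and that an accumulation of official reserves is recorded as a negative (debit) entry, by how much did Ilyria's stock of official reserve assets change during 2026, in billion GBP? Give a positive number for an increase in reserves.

Official reserve transactions balance = -((-1877.8) + (-28.8) + 1252.5) = 654.1
An accumulation of reserves is recorded as a debit (negative entry), so the change in the stock of reserves is the negative of that balance.
Change in official reserves = -(654.1) = -654.1

-654.1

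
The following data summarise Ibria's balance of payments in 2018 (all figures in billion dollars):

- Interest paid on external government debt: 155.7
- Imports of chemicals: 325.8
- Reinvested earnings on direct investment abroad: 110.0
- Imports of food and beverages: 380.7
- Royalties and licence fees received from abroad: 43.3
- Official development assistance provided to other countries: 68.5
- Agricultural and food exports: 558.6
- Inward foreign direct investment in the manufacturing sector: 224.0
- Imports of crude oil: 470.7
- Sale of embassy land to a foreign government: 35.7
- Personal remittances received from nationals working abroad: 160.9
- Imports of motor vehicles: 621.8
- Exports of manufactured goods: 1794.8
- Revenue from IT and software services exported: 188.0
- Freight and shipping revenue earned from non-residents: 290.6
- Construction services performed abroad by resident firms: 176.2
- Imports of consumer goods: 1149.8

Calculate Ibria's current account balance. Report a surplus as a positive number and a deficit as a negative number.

149.4

Goods: -1149.8 + 558.6 - 380.7 - 470.7 - 621.8 - 325.8 + 1794.8 = -595.4
Services: 176.2 + 43.3 + 290.6 + 188.0 = 698.1
Primary income: -155.7 + 110.0 = -45.7
Secondary income: -68.5 + 160.9 = 92.4
Current account = (-595.4) + 698.1 + (-45.7) + 92.4 = 149.4
(Excluded from the current account — financial account: inward foreign direct investment in the manufacturing sector 224.0; capital account: sale of embassy land to a foreign government 35.7.)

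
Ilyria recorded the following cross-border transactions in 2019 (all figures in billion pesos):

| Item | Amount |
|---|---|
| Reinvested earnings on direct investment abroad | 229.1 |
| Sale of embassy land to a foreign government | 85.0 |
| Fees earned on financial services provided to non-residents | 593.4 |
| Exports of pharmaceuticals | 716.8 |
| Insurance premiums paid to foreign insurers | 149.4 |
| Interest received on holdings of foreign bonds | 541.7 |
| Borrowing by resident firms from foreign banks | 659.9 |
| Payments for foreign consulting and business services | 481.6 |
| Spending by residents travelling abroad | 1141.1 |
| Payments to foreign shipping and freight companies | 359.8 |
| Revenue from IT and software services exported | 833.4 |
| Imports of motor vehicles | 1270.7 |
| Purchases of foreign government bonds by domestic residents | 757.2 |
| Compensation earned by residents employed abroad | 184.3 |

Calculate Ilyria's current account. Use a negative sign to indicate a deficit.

-303.9

Goods: 716.8 - 1270.7 = -553.9
Services: -149.4 - 481.6 - 1141.1 - 359.8 + 833.4 + 593.4 = -705.1
Primary income: 229.1 + 541.7 + 184.3 = 955.1
Current account = (-553.9) + (-705.1) + 955.1 = -303.9
(Excluded from the current account — capital account: sale of embassy land to a foreign government 85.0; financial account: borrowing by resident firms from foreign banks 659.9, purchases of foreign government bonds by domestic residents 757.2.)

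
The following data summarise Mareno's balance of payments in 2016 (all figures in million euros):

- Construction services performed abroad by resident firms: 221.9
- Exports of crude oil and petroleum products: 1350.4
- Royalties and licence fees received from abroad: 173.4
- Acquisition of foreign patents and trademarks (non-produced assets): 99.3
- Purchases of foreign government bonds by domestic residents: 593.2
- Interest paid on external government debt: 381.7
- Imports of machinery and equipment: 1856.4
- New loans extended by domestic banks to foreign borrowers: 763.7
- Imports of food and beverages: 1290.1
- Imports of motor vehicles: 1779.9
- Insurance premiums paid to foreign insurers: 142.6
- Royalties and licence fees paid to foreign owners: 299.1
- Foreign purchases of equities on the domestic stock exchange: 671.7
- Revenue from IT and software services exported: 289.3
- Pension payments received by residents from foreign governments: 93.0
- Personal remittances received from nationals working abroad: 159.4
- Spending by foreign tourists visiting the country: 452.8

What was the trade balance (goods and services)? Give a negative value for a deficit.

-2880.3

Goods: -1779.9 - 1856.4 + 1350.4 - 1290.1 = -3576.0
Services: 173.4 + 289.3 + 452.8 - 142.6 - 299.1 + 221.9 = 695.7
Trade balance = -3576.0 + 695.7 = -2880.3
(Excluded from the trade balance — capital account: acquisition of foreign patents and trademarks (non-produced assets) 99.3; financial account: purchases of foreign government bonds by domestic residents 593.2, new loans extended by domestic banks to foreign borrowers 763.7, foreign purchases of equities on the domestic stock exchange 671.7; primary income: interest paid on external government debt 381.7; secondary income: pension payments received by residents from foreign governments 93.0, personal remittances received from nationals working abroad 159.4.)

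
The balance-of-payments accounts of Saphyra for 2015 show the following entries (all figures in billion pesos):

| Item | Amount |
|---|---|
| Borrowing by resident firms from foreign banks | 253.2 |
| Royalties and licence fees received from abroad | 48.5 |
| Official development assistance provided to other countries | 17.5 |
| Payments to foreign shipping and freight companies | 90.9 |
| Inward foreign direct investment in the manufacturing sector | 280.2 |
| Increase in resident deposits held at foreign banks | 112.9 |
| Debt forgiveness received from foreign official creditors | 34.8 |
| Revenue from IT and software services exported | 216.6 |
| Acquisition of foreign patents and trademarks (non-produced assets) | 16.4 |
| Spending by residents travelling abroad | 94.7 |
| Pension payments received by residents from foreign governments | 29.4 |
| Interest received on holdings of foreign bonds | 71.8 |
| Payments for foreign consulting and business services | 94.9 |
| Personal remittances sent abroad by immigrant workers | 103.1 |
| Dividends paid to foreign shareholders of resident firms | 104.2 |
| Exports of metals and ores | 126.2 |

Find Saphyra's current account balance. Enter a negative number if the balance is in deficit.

Goods: 126.2
Services: -94.7 + 216.6 - 90.9 - 94.9 + 48.5 = -15.4
Primary income: -104.2 + 71.8 = -32.4
Secondary income: -17.5 - 103.1 + 29.4 = -91.2
Current account = 126.2 + (-15.4) + (-32.4) + (-91.2) = -12.8
(Excluded from the current account — financial account: borrowing by resident firms from foreign banks 253.2, inward foreign direct investment in the manufacturing sector 280.2, increase in resident deposits held at foreign banks 112.9; capital account: debt forgiveness received from foreign official creditors 34.8, acquisition of foreign patents and trademarks (non-produced assets) 16.4.)

-12.8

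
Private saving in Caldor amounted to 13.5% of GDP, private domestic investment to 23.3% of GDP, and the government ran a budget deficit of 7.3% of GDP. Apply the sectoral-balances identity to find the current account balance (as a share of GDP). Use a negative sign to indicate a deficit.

-17.1

By the sectoral-balances identity, CA = (S_private - I) + (T - G).
Private balance = 13.5 - 23.3 = -9.8
Government balance (T - G) = -7.3
CA = -9.8 + (-7.3) = -17.1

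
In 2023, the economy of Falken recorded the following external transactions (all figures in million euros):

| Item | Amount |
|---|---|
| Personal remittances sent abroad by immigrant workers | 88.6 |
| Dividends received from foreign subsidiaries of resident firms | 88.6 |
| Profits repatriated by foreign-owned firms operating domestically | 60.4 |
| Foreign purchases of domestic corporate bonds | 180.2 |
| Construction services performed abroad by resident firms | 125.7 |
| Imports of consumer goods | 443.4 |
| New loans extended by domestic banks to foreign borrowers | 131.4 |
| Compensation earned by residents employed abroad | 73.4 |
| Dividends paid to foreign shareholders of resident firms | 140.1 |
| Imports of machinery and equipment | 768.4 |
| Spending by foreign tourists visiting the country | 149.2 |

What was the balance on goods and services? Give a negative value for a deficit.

-936.9

Goods: -443.4 - 768.4 = -1211.8
Services: 125.7 + 149.2 = 274.9
Trade balance = -1211.8 + 274.9 = -936.9
(Excluded from the trade balance — secondary income: personal remittances sent abroad by immigrant workers 88.6; primary income: dividends received from foreign subsidiaries of resident firms 88.6, profits repatriated by foreign-owned firms operating domestically 60.4, compensation earned by residents employed abroad 73.4, dividends paid to foreign shareholders of resident firms 140.1; financial account: foreign purchases of domestic corporate bonds 180.2, new loans extended by domestic banks to foreign borrowers 131.4.)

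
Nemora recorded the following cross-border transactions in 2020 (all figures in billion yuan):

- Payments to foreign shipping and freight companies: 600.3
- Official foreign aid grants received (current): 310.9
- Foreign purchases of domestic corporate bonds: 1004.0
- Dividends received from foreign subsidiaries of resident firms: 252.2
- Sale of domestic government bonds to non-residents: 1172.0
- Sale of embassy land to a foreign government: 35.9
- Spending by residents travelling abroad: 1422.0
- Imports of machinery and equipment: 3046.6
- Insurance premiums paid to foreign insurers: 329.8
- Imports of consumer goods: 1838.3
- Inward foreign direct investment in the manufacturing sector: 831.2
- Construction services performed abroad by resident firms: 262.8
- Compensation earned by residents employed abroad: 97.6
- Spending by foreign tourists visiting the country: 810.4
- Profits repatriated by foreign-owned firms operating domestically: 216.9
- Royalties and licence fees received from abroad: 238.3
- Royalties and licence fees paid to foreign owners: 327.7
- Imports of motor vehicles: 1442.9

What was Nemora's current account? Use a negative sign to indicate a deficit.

Goods: -1442.9 - 1838.3 - 3046.6 = -6327.8
Services: -327.7 + 262.8 + 810.4 - 600.3 - 329.8 - 1422.0 + 238.3 = -1368.3
Primary income: 97.6 + 252.2 - 216.9 = 132.9
Secondary income: 310.9
Current account = (-6327.8) + (-1368.3) + 132.9 + 310.9 = -7252.3
(Excluded from the current account — financial account: foreign purchases of domestic corporate bonds 1004.0, sale of domestic government bonds to non-residents 1172.0, inward foreign direct investment in the manufacturing sector 831.2; capital account: sale of embassy land to a foreign government 35.9.)

-7252.3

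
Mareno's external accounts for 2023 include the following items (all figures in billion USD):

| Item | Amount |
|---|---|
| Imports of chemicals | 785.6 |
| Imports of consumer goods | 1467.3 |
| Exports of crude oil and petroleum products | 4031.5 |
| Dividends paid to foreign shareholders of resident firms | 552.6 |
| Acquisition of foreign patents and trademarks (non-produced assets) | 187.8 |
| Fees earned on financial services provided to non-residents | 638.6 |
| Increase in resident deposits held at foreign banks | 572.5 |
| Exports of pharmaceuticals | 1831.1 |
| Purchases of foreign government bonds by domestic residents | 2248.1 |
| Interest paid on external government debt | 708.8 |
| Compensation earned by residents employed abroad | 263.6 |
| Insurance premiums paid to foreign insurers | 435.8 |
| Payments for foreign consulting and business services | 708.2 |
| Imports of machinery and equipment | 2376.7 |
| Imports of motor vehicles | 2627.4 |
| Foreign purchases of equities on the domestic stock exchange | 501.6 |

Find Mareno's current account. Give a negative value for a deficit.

Goods: -2376.7 - 1467.3 - 785.6 - 2627.4 + 1831.1 + 4031.5 = -1394.4
Services: 638.6 - 435.8 - 708.2 = -505.4
Primary income: -552.6 - 708.8 + 263.6 = -997.8
Current account = (-1394.4) + (-505.4) + (-997.8) = -2897.6
(Excluded from the current account — capital account: acquisition of foreign patents and trademarks (non-produced assets) 187.8; financial account: increase in resident deposits held at foreign banks 572.5, purchases of foreign government bonds by domestic residents 2248.1, foreign purchases of equities on the domestic stock exchange 501.6.)

-2897.6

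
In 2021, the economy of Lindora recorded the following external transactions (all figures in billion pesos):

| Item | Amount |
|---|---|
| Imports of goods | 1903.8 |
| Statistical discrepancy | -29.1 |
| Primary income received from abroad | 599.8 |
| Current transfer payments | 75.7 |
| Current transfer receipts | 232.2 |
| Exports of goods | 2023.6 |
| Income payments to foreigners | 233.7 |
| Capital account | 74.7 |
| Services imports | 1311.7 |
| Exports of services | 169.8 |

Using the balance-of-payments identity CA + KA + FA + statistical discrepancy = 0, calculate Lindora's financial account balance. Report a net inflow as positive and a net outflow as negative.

453.9

Goods balance = 2023.6 - 1903.8 = 119.8
Services balance = 169.8 - 1311.7 = -1141.9
Trade balance (goods + services) = 119.8 + (-1141.9) = -1022.1
Net primary income = 599.8 - 233.7 = 366.1
Net secondary income = 232.2 - 75.7 = 156.5
Current account = -1022.1 + 366.1 + 156.5 = -499.5
Financial account = -(-499.5 + 74.7 + (-29.1)) = 453.9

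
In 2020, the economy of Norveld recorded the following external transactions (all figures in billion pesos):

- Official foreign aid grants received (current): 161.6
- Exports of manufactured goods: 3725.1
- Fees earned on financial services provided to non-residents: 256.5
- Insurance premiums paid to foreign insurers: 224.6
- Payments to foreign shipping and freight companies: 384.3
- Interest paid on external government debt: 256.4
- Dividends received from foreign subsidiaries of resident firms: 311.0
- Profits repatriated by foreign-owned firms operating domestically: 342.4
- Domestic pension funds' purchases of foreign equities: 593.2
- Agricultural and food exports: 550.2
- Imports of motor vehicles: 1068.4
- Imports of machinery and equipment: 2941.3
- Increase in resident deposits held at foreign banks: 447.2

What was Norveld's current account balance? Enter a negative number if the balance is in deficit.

Goods: 3725.1 - 1068.4 - 2941.3 + 550.2 = 265.6
Services: -224.6 - 384.3 + 256.5 = -352.4
Primary income: 311.0 - 256.4 - 342.4 = -287.8
Secondary income: 161.6
Current account = 265.6 + (-352.4) + (-287.8) + 161.6 = -213.0
(Excluded from the current account — financial account: domestic pension funds' purchases of foreign equities 593.2, increase in resident deposits held at foreign banks 447.2.)

-213.0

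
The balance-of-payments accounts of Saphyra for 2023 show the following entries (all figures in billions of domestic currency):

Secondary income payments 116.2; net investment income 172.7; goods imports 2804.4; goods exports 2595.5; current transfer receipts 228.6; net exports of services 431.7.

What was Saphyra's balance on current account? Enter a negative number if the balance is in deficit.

Goods balance = 2595.5 - 2804.4 = -208.9
Services balance = 431.7
Trade balance (goods + services) = -208.9 + 431.7 = 222.8
Net primary income = 172.7
Net secondary income = 228.6 - 116.2 = 112.4
Current account = 222.8 + 172.7 + 112.4 = 507.9

507.9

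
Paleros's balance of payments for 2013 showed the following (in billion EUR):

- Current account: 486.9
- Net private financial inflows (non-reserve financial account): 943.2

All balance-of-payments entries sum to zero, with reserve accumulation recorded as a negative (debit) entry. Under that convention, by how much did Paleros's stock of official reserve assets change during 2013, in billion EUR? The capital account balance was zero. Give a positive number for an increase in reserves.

1430.1

Official reserve transactions balance = -(486.9 + 943.2) = -1430.1
An accumulation of reserves is recorded as a debit (negative entry), so the change in the stock of reserves is the negative of that balance.
Change in official reserves = -(-1430.1) = 1430.1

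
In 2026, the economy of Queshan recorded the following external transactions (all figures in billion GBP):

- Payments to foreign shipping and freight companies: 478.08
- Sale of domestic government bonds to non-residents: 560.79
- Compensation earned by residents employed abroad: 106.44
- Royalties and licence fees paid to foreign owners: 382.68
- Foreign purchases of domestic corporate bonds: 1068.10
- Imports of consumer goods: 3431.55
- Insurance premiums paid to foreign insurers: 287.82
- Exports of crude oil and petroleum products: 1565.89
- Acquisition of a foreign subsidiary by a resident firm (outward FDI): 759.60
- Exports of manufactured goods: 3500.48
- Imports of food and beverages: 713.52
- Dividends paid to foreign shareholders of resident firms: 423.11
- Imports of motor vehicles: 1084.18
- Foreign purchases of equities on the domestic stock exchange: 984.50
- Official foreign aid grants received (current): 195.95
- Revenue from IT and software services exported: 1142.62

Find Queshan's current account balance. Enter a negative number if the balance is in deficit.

-289.56

Goods: -713.52 - 3431.55 - 1084.18 + 1565.89 + 3500.48 = -162.88
Services: -287.82 - 478.08 + 1142.62 - 382.68 = -5.96
Primary income: 106.44 - 423.11 = -316.67
Secondary income: 195.95
Current account = (-162.88) + (-5.96) + (-316.67) + 195.95 = -289.56
(Excluded from the current account — financial account: sale of domestic government bonds to non-residents 560.79, foreign purchases of domestic corporate bonds 1068.10, acquisition of a foreign subsidiary by a resident firm (outward FDI) 759.60, foreign purchases of equities on the domestic stock exchange 984.50.)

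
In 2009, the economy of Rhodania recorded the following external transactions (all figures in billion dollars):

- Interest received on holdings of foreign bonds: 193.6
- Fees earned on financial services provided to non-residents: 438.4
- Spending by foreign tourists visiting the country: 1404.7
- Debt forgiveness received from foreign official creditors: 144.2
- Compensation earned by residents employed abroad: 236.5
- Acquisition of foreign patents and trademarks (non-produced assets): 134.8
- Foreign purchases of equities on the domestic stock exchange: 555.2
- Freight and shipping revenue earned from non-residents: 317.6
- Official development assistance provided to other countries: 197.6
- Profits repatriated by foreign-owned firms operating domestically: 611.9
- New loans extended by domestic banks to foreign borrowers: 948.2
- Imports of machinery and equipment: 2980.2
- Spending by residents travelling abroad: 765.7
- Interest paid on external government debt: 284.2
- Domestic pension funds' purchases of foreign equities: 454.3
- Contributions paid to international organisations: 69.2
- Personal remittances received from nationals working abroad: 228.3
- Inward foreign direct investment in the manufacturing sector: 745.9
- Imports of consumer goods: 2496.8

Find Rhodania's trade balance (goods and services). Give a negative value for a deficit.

Goods: -2496.8 - 2980.2 = -5477.0
Services: -765.7 + 438.4 + 317.6 + 1404.7 = 1395.0
Trade balance = -5477.0 + 1395.0 = -4082.0
(Excluded from the trade balance — primary income: interest received on holdings of foreign bonds 193.6, compensation earned by residents employed abroad 236.5, profits repatriated by foreign-owned firms operating domestically 611.9, interest paid on external government debt 284.2; capital account: debt forgiveness received from foreign official creditors 144.2, acquisition of foreign patents and trademarks (non-produced assets) 134.8; financial account: foreign purchases of equities on the domestic stock exchange 555.2, new loans extended by domestic banks to foreign borrowers 948.2, domestic pension funds' purchases of foreign equities 454.3, inward foreign direct investment in the manufacturing sector 745.9; secondary income: official development assistance provided to other countries 197.6, contributions paid to international organisations 69.2, personal remittances received from nationals working abroad 228.3.)

-4082.0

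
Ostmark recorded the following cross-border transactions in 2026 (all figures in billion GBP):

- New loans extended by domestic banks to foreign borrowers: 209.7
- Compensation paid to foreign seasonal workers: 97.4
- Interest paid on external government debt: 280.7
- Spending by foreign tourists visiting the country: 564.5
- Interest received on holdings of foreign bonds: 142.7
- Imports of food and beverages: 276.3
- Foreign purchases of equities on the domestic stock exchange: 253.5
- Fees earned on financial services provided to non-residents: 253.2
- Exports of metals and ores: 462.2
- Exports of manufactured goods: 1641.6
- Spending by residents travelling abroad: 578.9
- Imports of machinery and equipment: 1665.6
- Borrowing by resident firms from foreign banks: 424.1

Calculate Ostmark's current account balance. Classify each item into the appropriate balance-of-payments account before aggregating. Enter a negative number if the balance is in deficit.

Goods: -1665.6 - 276.3 + 462.2 + 1641.6 = 161.9
Services: -578.9 + 253.2 + 564.5 = 238.8
Primary income: -280.7 - 97.4 + 142.7 = -235.4
Current account = 161.9 + 238.8 + (-235.4) = 165.3
(Excluded from the current account — financial account: new loans extended by domestic banks to foreign borrowers 209.7, foreign purchases of equities on the domestic stock exchange 253.5, borrowing by resident firms from foreign banks 424.1.)

165.3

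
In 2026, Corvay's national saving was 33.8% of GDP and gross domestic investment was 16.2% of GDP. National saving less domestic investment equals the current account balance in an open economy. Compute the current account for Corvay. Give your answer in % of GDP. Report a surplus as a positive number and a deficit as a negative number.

S - I = CA (net lending to the rest of the world).
CA = S - I = 33.8 - 16.2 = 17.6

17.6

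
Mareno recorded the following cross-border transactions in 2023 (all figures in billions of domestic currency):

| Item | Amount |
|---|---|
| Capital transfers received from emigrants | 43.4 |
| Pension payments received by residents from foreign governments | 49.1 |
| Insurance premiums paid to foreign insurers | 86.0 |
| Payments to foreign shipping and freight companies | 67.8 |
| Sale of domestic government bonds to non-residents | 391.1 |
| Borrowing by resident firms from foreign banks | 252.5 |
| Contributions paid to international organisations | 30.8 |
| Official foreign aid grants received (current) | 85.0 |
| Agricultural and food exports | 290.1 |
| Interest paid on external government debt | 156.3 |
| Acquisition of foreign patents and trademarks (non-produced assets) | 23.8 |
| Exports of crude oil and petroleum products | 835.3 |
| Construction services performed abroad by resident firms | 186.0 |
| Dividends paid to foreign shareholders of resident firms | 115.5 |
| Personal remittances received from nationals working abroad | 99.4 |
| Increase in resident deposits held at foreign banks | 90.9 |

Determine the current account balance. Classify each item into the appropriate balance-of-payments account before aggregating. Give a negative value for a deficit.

Goods: 835.3 + 290.1 = 1125.4
Services: -86.0 + 186.0 - 67.8 = 32.2
Primary income: -156.3 - 115.5 = -271.8
Secondary income: 85.0 + 99.4 - 30.8 + 49.1 = 202.7
Current account = 1125.4 + 32.2 + (-271.8) + 202.7 = 1088.5
(Excluded from the current account — capital account: capital transfers received from emigrants 43.4, acquisition of foreign patents and trademarks (non-produced assets) 23.8; financial account: sale of domestic government bonds to non-residents 391.1, borrowing by resident firms from foreign banks 252.5, increase in resident deposits held at foreign banks 90.9.)

1088.5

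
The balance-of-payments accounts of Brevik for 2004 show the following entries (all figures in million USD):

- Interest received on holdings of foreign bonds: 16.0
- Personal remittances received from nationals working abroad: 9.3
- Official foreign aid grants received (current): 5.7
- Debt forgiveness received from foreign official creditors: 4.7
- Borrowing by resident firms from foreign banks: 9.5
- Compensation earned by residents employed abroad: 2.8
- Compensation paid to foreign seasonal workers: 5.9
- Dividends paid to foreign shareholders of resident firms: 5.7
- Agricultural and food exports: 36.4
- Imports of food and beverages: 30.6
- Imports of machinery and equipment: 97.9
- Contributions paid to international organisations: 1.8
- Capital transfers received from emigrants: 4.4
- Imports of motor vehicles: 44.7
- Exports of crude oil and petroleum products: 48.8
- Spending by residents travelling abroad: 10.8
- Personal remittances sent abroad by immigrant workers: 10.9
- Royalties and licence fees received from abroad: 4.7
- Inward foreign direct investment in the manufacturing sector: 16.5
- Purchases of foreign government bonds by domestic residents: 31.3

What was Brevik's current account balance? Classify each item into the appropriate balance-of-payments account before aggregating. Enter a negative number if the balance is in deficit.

Goods: -97.9 - 30.6 + 36.4 + 48.8 - 44.7 = -88.0
Services: -10.8 + 4.7 = -6.1
Primary income: -5.7 + 16.0 - 5.9 + 2.8 = 7.2
Secondary income: -1.8 + 5.7 - 10.9 + 9.3 = 2.3
Current account = (-88.0) + (-6.1) + 7.2 + 2.3 = -84.6
(Excluded from the current account — capital account: debt forgiveness received from foreign official creditors 4.7, capital transfers received from emigrants 4.4; financial account: borrowing by resident firms from foreign banks 9.5, inward foreign direct investment in the manufacturing sector 16.5, purchases of foreign government bonds by domestic residents 31.3.)

-84.6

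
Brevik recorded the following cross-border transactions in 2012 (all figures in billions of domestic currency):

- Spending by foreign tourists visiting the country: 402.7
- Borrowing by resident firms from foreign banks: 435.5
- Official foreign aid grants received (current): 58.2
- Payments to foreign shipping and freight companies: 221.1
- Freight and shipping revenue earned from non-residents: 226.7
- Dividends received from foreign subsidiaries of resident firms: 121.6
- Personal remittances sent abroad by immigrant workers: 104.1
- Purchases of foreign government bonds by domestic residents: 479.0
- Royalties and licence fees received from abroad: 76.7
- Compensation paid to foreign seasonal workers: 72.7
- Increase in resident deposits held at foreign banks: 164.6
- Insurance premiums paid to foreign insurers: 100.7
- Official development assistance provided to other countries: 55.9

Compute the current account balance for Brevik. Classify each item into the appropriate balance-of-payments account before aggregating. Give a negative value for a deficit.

331.4

Services: 402.7 - 221.1 + 76.7 - 100.7 + 226.7 = 384.3
Primary income: 121.6 - 72.7 = 48.9
Secondary income: -104.1 + 58.2 - 55.9 = -101.8
Current account = 384.3 + 48.9 + (-101.8) = 331.4
(Excluded from the current account — financial account: borrowing by resident firms from foreign banks 435.5, purchases of foreign government bonds by domestic residents 479.0, increase in resident deposits held at foreign banks 164.6.)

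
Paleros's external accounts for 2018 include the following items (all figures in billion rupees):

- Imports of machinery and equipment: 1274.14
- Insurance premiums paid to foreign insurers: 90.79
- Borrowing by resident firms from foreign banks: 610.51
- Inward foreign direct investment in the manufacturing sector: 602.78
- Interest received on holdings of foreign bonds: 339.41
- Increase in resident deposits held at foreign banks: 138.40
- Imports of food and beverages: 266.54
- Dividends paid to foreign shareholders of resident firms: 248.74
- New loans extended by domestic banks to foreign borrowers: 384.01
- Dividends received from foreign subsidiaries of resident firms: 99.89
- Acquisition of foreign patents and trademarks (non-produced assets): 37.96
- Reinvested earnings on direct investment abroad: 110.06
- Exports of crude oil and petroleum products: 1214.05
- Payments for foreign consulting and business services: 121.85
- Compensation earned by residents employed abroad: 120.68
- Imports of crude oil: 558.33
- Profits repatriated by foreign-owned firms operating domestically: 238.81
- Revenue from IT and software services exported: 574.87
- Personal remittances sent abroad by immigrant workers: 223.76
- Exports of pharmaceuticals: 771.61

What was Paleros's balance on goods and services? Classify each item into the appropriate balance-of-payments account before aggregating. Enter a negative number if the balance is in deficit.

248.88

Goods: -1274.14 + 771.61 - 266.54 + 1214.05 - 558.33 = -113.35
Services: -121.85 + 574.87 - 90.79 = 362.23
Trade balance = -113.35 + 362.23 = 248.88
(Excluded from the trade balance — financial account: borrowing by resident firms from foreign banks 610.51, inward foreign direct investment in the manufacturing sector 602.78, increase in resident deposits held at foreign banks 138.40, new loans extended by domestic banks to foreign borrowers 384.01; primary income: interest received on holdings of foreign bonds 339.41, dividends paid to foreign shareholders of resident firms 248.74, dividends received from foreign subsidiaries of resident firms 99.89, reinvested earnings on direct investment abroad 110.06, compensation earned by residents employed abroad 120.68, profits repatriated by foreign-owned firms operating domestically 238.81; capital account: acquisition of foreign patents and trademarks (non-produced assets) 37.96; secondary income: personal remittances sent abroad by immigrant workers 223.76.)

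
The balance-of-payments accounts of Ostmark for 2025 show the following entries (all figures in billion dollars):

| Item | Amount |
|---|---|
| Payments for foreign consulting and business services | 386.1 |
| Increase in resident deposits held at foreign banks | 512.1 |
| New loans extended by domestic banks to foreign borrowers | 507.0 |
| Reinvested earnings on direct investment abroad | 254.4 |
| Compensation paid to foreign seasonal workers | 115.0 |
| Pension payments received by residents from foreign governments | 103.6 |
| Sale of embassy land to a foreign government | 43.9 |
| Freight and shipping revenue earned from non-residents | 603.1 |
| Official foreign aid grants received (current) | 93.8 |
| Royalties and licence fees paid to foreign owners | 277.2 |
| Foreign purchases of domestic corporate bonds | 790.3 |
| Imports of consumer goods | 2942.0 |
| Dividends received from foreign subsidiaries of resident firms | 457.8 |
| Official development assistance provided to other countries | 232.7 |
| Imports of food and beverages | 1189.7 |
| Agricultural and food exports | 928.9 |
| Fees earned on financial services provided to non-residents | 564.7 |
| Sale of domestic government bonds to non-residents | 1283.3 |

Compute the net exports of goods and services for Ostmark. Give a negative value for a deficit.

-2698.3

Goods: -2942.0 - 1189.7 + 928.9 = -3202.8
Services: -386.1 - 277.2 + 564.7 + 603.1 = 504.5
Trade balance = -3202.8 + 504.5 = -2698.3
(Excluded from the trade balance — financial account: increase in resident deposits held at foreign banks 512.1, new loans extended by domestic banks to foreign borrowers 507.0, foreign purchases of domestic corporate bonds 790.3, sale of domestic government bonds to non-residents 1283.3; primary income: reinvested earnings on direct investment abroad 254.4, compensation paid to foreign seasonal workers 115.0, dividends received from foreign subsidiaries of resident firms 457.8; secondary income: pension payments received by residents from foreign governments 103.6, official foreign aid grants received (current) 93.8, official development assistance provided to other countries 232.7; capital account: sale of embassy land to a foreign government 43.9.)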